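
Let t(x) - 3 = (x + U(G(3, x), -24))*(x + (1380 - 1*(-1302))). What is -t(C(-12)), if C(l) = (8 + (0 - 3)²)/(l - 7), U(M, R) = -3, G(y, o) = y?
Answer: 3768551/361 ≈ 10439.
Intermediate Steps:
C(l) = 17/(-7 + l) (C(l) = (8 + (-3)²)/(-7 + l) = (8 + 9)/(-7 + l) = 17/(-7 + l))
t(x) = 3 + (-3 + x)*(2682 + x) (t(x) = 3 + (x - 3)*(x + (1380 - 1*(-1302))) = 3 + (-3 + x)*(x + (1380 + 1302)) = 3 + (-3 + x)*(x + 2682) = 3 + (-3 + x)*(2682 + x))
-t(C(-12)) = -(-8043 + (17/(-7 - 12))² + 2679*(17/(-7 - 12))) = -(-8043 + (17/(-19))² + 2679*(17/(-19))) = -(-8043 + (17*(-1/19))² + 2679*(17*(-1/19))) = -(-8043 + (-17/19)² + 2679*(-17/19)) = -(-8043 + 289/361 - 2397) = -1*(-3768551/361) = 3768551/361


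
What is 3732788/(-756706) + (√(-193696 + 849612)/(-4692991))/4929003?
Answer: -1866394/378353 - 2*√163979/23131766717973 ≈ -4.9329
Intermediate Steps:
3732788/(-756706) + (√(-193696 + 849612)/(-4692991))/4929003 = 3732788*(-1/756706) + (√655916*(-1/4692991))*(1/4929003) = -1866394/378353 + ((2*√163979)*(-1/4692991))*(1/4929003) = -1866394/378353 - 2*√163979/4692991*(1/4929003) = -1866394/378353 - 2*√163979/23131766717973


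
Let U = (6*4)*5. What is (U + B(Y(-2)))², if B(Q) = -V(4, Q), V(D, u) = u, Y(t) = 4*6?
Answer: 9216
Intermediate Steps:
Y(t) = 24
U = 120 (U = 24*5 = 120)
B(Q) = -Q
(U + B(Y(-2)))² = (120 - 1*24)² = (120 - 24)² = 96² = 9216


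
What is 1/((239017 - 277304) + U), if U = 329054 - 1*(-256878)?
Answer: 1/547645 ≈ 1.8260e-6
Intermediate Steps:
U = 585932 (U = 329054 + 256878 = 585932)
1/((239017 - 277304) + U) = 1/((239017 - 277304) + 585932) = 1/(-38287 + 585932) = 1/547645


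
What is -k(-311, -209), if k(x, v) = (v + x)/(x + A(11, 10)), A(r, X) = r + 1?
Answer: -40/23 ≈ -1.7391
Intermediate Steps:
A(r, X) = 1 + r
k(x, v) = (v + x)/(12 + x) (k(x, v) = (v + x)/(x + (1 + 11)) = (v + x)/(x + 12) = (v + x)/(12 + x))
-k(-311, -209) = -(-209 - 311)/(12 - 311) = -(-520)/(-299) = -(-1)*(-520)/299 = -1*40/23 = -40/23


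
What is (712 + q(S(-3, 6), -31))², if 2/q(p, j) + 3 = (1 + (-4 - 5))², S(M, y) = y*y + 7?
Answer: 1886512356/3721 ≈ 5.0699e+5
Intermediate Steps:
S(M, y) = 7 + y² (S(M, y) = y² + 7 = 7 + y²)
q(p, j) = 2/61 (q(p, j) = 2/(-3 + (1 + (-4 - 5))²) = 2/(-3 + (1 - 9)²) = 2/(-3 + (-8)²) = 2/(-3 + 64) = 2/61)
(712 + q(S(-3, 6), -31))² = (712 + 2/61)² = (43434/61)² = 1886512356/3721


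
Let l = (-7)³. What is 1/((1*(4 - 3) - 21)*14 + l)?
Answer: -1/623 ≈ -0.0016051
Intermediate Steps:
l = -343
1/((1*(4 - 3) - 21)*14 + l) = 1/((1*(4 - 3) - 21)*14 - 343) = 1/((1*1 - 21)*14 - 343) = 1/((1 - 21)*14 - 343) = 1/(-20*14 - 343) = 1/(-280 - 343) = 1/(-623) = -1/623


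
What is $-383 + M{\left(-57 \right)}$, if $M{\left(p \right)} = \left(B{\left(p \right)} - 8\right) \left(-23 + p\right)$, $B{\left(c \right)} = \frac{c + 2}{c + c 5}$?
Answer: $\frac{41747}{171} \approx 244.13$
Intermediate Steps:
$B{\left(c \right)} = \frac{2 + c}{6 c}$ ($B{\left(c \right)} = \frac{2 + c}{c + 5 c} = \frac{2 + c}{6 c}$)
$M{\left(p \right)} = \left(-23 + p\right) \left(-8 + \frac{2 + p}{6 p}\right)$ ($M{\left(p \right)} = \left(\frac{2 + p}{6 p} - 8\right) \left(-23 + p\right) = \left(-8 + \frac{2 + p}{6 p}\right) \left(-23 + p\right) = \left(-23 + p\right) \left(-8 + \frac{2 + p}{6 p}\right)$)
$-383 + M{\left(-57 \right)} = -383 + \frac{-46 - 47 \left(-57\right)^{2} + 1083 \left(-57\right)}{6 \left(-57\right)} = -383 + \frac{1}{6} \left(- \frac{1}{57}\right) \left(-46 - 152703 - 61731\right) = -383 + \frac{1}{6} \left(- \frac{1}{57}\right) \left(-214480\right) = -383 + \frac{107240}{171} = \frac{41747}{171}$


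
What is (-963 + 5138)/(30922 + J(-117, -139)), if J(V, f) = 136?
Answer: 4175/31058 ≈ 0.13443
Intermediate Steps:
(-963 + 5138)/(30922 + J(-117, -139)) = (-963 + 5138)/(30922 + 136) = 4175/31058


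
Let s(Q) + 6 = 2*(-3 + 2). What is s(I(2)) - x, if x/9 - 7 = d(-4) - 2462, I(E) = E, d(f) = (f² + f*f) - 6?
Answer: 21853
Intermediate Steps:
d(f) = -6 + 2*f² (d(f) = (f² + f²) - 6 = 2*f² - 6 = -6 + 2*f²)
x = -21861 (x = 63 + 9*((-6 + 2*(-4)²) - 2462) = 63 + 9*((-6 + 2*16) - 2462) = 63 + 9*((-6 + 32) - 2462) = 63 + 9*(26 - 2462) = 63 + 9*(-2436) = 63 - 21924 = -21861)
s(Q) = -8 (s(Q) = -6 + 2*(-3 + 2) = -6 + 2*(-1) = -6 - 2 = -8)
s(I(2)) - x = -8 - 1*(-21861) = -8 + 21861 = 21853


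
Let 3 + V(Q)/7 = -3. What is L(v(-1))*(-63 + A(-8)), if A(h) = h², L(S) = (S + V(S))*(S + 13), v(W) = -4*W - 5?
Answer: -516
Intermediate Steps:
V(Q) = -42 (V(Q) = -21 + 7*(-3) = -21 - 21 = -42)
v(W) = -5 - 4*W
L(S) = (-42 + S)*(13 + S) (L(S) = (S - 42)*(S + 13) = (-42 + S)*(13 + S))
L(v(-1))*(-63 + A(-8)) = (-546 + (-5 - 4*(-1))² - 29*(-5 - 4*(-1)))*(-63 + (-8)²) = (-546 + (-5 + 4)² - 29*(-5 + 4))*(-63 + 64) = (-546 + (-1)² - 29*(-1))*1 = (-546 + 1 + 29)*1 = -516*1 = -516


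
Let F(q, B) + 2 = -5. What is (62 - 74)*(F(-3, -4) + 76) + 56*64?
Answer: 2756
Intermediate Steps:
F(q, B) = -7 (F(q, B) = -2 - 5 = -7)
(62 - 74)*(F(-3, -4) + 76) + 56*64 = (62 - 74)*(-7 + 76) + 56*64 = -12*69 + 3584 = -828 + 3584 = 2756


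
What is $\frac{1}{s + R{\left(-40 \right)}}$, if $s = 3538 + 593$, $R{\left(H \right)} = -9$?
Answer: $\frac{1}{4122} \approx 0.0002426$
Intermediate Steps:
$s = 4131$
$\frac{1}{s + R{\left(-40 \right)}} = \frac{1}{4131 - 9} = \frac{1}{4122}$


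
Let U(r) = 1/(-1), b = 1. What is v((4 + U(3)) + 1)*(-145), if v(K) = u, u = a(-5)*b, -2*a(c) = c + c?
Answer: -725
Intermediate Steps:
U(r) = -1
a(c) = -c (a(c) = -(c + c)/2 = -c)
u = 5 (u = -1*(-5)*1 = 5*1 = 5)
v(K) = 5
v((4 + U(3)) + 1)*(-145) = 5*(-145) = -725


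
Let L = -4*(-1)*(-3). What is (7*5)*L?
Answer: -420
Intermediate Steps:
L = -12 (L = 4*(-3) = -12)
(7*5)*L = (7*5)*(-12) = 35*(-12) = -420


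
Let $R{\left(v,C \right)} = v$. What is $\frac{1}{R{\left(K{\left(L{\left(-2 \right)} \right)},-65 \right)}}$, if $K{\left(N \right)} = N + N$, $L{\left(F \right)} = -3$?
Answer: $- \frac{1}{6} \approx -0.16667$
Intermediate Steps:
$K{\left(N \right)} = 2 N$
$\frac{1}{R{\left(K{\left(L{\left(-2 \right)} \right)},-65 \right)}} = \frac{1}{2 \left(-3\right)} = \frac{1}{-6} = - \frac{1}{6}$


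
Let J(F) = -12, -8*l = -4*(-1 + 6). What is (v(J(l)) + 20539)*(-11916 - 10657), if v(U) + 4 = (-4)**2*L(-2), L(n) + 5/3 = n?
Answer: -1386636817/3 ≈ -4.6221e+8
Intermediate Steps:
L(n) = -5/3 + n
l = 5/2 (l = -(-1)*(-1 + 6)/2 = -(-1)*5/2 = -1/8*(-20) = 5/2 ≈ 2.5000)
v(U) = -188/3 (v(U) = -4 + (-4)**2*(-5/3 - 2) = -4 + 16*(-11/3) = -4 - 176/3 = -188/3)
(v(J(l)) + 20539)*(-11916 - 10657) = (-188/3 + 20539)*(-11916 - 10657) = (61429/3)*(-22573) = -1386636817/3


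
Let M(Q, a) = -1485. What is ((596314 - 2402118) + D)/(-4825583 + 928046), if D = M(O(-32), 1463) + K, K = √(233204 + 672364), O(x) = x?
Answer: 1807289/3897537 - 4*√56598/3897537 ≈ 0.46346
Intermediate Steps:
K = 4*√56598 (K = √905568 = 4*√56598 ≈ 951.61)
D = -1485 + 4*√56598 ≈ -533.39
((596314 - 2402118) + D)/(-4825583 + 928046) = ((596314 - 2402118) + (-1485 + 4*√56598))/(-4825583 + 928046) = (-1805804 + (-1485 + 4*√56598))/(-3897537) = (-1807289 + 4*√56598)*(-1/3897537) = 1807289/3897537 - 4*√56598/3897537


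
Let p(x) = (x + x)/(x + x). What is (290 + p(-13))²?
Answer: 84681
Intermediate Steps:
p(x) = 1 (p(x) = (2*x)/((2*x)) = (2*x)*(1/(2*x)) = 1)
(290 + p(-13))² = (290 + 1)² = 291² = 84681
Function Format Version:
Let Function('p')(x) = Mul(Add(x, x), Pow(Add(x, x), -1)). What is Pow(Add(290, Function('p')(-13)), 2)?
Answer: 84681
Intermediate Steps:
Function('p')(x) = 1 (Function('p')(x) = Mul(Mul(2, x), Pow(Mul(2, x), -1)) = Mul(Mul(2, x), Mul(Rational(1, 2), Pow(x, -1))) = 1)
Pow(Add(290, Function('p')(-13)), 2) = Pow(Add(290, 1), 2) = Pow(291, 2) = 84681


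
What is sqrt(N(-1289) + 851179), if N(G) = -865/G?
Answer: 18*sqrt(4364978081)/1289 ≈ 922.59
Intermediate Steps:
sqrt(N(-1289) + 851179) = sqrt(-865/(-1289) + 851179) = sqrt(-865*(-1/1289) + 851179) = sqrt(865/1289 + 851179) = sqrt(1097170596/1289) = 18*sqrt(4364978081)/1289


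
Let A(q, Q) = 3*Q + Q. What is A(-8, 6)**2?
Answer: 576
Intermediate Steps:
A(q, Q) = 4*Q
A(-8, 6)**2 = (4*6)**2 = 24**2 = 576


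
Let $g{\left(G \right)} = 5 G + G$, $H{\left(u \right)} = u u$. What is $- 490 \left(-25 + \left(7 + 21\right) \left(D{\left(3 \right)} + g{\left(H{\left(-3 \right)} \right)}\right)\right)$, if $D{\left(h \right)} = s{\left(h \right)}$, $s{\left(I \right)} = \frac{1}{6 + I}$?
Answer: $- \frac{6571390}{9} \approx -7.3015 \cdot 10^{5}$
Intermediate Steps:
$D{\left(h \right)} = \frac{1}{6 + h}$
$H{\left(u \right)} = u^{2}$
$g{\left(G \right)} = 6 G$
$- 490 \left(-25 + \left(7 + 21\right) \left(D{\left(3 \right)} + g{\left(H{\left(-3 \right)} \right)}\right)\right) = - 490 \left(-25 + \left(7 + 21\right) \left(\frac{1}{6 + 3} + 6 \left(-3\right)^{2}\right)\right) = - 490 \left(-25 + 28 \left(\frac{1}{9} + 6 \cdot 9\right)\right) = - 490 \left(-25 + 28 \left(\frac{1}{9} + 54\right)\right) = - 490 \left(-25 + 28 \cdot \frac{487}{9}\right) = - 490 \left(-25 + \frac{13636}{9}\right) = \left(-490\right) \frac{13411}{9} = - \frac{6571390}{9}$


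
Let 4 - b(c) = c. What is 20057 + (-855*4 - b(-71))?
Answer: 16562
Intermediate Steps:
b(c) = 4 - c
20057 + (-855*4 - b(-71)) = 20057 + (-855*4 - (4 - 1*(-71))) = 20057 + (-3420 - (4 + 71)) = 20057 + (-3420 - 1*75) = 20057 + (-3420 - 75) = 20057 - 3495 = 16562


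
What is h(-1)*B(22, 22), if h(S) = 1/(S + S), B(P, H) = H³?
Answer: -5324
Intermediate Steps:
h(S) = 1/(2*S)
h(-1)*B(22, 22) = ((½)/(-1))*22³ = ((½)*(-1))*10648 = -½*10648 = -5324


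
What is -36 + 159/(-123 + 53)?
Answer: -2679/70 ≈ -38.271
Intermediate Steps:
-36 + 159/(-123 + 53) = -36 + 159/(-70) = -36 - 1/70*159 = -36 - 159/70 = -2679/70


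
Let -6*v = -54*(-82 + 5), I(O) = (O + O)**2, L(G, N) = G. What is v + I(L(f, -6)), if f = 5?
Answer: -593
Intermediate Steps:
I(O) = 4*O**2 (I(O) = (2*O)**2 = 4*O**2)
v = -693 (v = -(-9)*(-82 + 5) = -(-9)*(-77) = -1/6*4158 = -693)
v + I(L(f, -6)) = -693 + 4*5**2 = -693 + 4*25 = -693 + 100 = -593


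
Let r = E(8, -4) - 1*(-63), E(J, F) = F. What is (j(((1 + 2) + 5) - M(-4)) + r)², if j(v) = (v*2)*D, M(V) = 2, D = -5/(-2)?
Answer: 7921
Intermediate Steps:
D = 5/2 (D = -5*(-½) = 5/2 ≈ 2.5000)
j(v) = 5*v (j(v) = (v*2)*(5/2) = (2*v)*(5/2) = 5*v)
r = 59 (r = -4 - 1*(-63) = -4 + 63 = 59)
(j(((1 + 2) + 5) - M(-4)) + r)² = (5*(((1 + 2) + 5) - 1*2) + 59)² = (5*((3 + 5) - 2) + 59)² = (5*(8 - 2) + 59)² = (5*6 + 59)² = (30 + 59)² = 89² = 7921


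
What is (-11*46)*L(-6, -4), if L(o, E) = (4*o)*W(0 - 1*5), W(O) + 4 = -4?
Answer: -97152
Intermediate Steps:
W(O) = -8 (W(O) = -4 - 4 = -8)
L(o, E) = -32*o (L(o, E) = (4*o)*(-8) = -32*o)
(-11*46)*L(-6, -4) = (-11*46)*(-32*(-6)) = -506*192 = -97152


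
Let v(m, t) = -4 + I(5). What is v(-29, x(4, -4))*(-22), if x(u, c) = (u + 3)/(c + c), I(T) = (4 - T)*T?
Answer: 198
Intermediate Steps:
I(T) = T*(4 - T)
x(u, c) = (3 + u)/(2*c) (x(u, c) = (3 + u)/((2*c)) = (3 + u)*(1/(2*c)) = (3 + u)/(2*c))
v(m, t) = -9 (v(m, t) = -4 + 5*(4 - 1*5) = -4 + 5*(4 - 5) = -4 + 5*(-1) = -4 - 5 = -9)
v(-29, x(4, -4))*(-22) = -9*(-22) = 198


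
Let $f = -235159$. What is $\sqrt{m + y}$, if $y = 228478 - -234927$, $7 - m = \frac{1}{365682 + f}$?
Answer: $\frac{15 \sqrt{35088019201113}}{130523} \approx 680.74$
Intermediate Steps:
$m = \frac{913660}{130523}$ ($m = 7 - \frac{1}{365682 - 235159} = 7 - \frac{1}{130523} = \frac{913660}{130523} \approx 7.0$)
$y = 463405$ ($y = 228478 + 234927 = 463405$)
$\sqrt{m + y} = \sqrt{\frac{913660}{130523} + 463405} = \sqrt{\frac{60485924475}{130523}} = \frac{15 \sqrt{35088019201113}}{130523}$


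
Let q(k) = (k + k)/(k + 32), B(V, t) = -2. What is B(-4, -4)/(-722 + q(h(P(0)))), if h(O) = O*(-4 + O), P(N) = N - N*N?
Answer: 1/361 ≈ 0.0027701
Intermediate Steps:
P(N) = N - N²
q(k) = 2*k/(32 + k) (q(k) = (2*k)/(32 + k) = 2*k/(32 + k))
B(-4, -4)/(-722 + q(h(P(0)))) = -2/(-722 + 2*((0*(1 - 1*0))*(-4 + 0*(1 - 1*0)))/(32 + (0*(1 - 1*0))*(-4 + 0*(1 - 1*0)))) = -2/(-722 + 2*((0*(1 + 0))*(-4 + 0*(1 + 0)))/(32 + (0*(1 + 0))*(-4 + 0*(1 + 0)))) = -2/(-722 + 2*((0*1)*(-4 + 0*1))/(32 + (0*1)*(-4 + 0*1))) = -2/(-722 + 2*(0*(-4 + 0))/(32 + 0*(-4 + 0))) = -2/(-722 + 2*(0*(-4))/(32 + 0*(-4))) = -2/(-722 + 2*0/(32 + 0)) = -2/(-722 + 2*0/32) = -2/(-722 + 2*0*(1/32)) = -2/(-722 + 0) = -2/(-722) = -1/722*(-2) = 1/361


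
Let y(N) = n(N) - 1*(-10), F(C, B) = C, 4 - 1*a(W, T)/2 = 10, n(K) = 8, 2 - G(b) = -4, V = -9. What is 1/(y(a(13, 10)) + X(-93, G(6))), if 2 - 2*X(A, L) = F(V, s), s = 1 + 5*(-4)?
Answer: 2/47 ≈ 0.042553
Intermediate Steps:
s = -19 (s = 1 - 20 = -19)
G(b) = 6 (G(b) = 2 - 1*(-4) = 2 + 4 = 6)
a(W, T) = -12 (a(W, T) = 8 - 2*10 = 8 - 20 = -12)
X(A, L) = 11/2 (X(A, L) = 1 - ½*(-9) = 1 + 9/2 = 11/2)
y(N) = 18 (y(N) = 8 - 1*(-10) = 8 + 10 = 18)
1/(y(a(13, 10)) + X(-93, G(6))) = 1/(18 + 11/2) = 1/(47/2) = 2/47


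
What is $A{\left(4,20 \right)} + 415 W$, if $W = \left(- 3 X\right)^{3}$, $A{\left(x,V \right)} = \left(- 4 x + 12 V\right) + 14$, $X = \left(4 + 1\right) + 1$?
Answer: $-2420042$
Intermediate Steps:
$X = 6$ ($X = 5 + 1 = 6$)
$A{\left(x,V \right)} = 14 - 4 x + 12 V$
$W = -5832$ ($W = \left(\left(-3\right) 6\right)^{3} = \left(-18\right)^{3} = -5832$)
$A{\left(4,20 \right)} + 415 W = \left(14 - 16 + 12 \cdot 20\right) + 415 \left(-5832\right) = \left(14 - 16 + 240\right) - 2420280 = 238 - 2420280 = -2420042$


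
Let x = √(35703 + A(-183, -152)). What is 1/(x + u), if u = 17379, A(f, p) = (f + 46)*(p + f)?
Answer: 17379/301948043 - √81598/301948043 ≈ 5.6610e-5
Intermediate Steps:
A(f, p) = (46 + f)*(f + p)
x = √81598 (x = √(35703 + ((-183)² + 46*(-183) + 46*(-152) - 183*(-152))) = √(35703 + (33489 - 8418 - 6992 + 27816)) = √(35703 + 45895) = √81598 ≈ 285.65)
1/(x + u) = 1/(√81598 + 17379) = 1/(17379 + √81598)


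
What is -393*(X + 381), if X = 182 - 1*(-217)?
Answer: -306540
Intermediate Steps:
X = 399 (X = 182 + 217 = 399)
-393*(X + 381) = -393*(399 + 381) = -393*780 = -306540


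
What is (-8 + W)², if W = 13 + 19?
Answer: 576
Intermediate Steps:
W = 32
(-8 + W)² = (-8 + 32)² = 24² = 576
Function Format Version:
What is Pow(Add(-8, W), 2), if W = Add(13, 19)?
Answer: 576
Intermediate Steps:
W = 32
Pow(Add(-8, W), 2) = Pow(Add(-8, 32), 2) = Pow(24, 2) = 576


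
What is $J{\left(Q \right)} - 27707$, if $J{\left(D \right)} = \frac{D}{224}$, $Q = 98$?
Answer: $- \frac{443305}{16} \approx -27707.0$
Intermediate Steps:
$J{\left(D \right)} = \frac{D}{224}$ ($J{\left(D \right)} = D \frac{1}{224} = \frac{D}{224}$)
$J{\left(Q \right)} - 27707 = \frac{1}{224} \cdot 98 - 27707 = \frac{7}{16} - 27707 = - \frac{443305}{16}$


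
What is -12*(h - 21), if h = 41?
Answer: -240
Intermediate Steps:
-12*(h - 21) = -12*(41 - 21) = -12*20 = -240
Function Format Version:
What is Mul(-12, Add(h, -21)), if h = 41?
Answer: -240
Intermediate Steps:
Mul(-12, Add(h, -21)) = Mul(-12, Add(41, -21)) = Mul(-12, 20) = -240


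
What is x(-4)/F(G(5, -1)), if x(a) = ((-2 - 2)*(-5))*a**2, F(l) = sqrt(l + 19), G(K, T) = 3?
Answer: 160*sqrt(22)/11 ≈ 68.224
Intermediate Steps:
F(l) = sqrt(19 + l)
x(a) = 20*a**2 (x(a) = (-4*(-5))*a**2 = 20*a**2)
x(-4)/F(G(5, -1)) = (20*(-4)**2)/(sqrt(19 + 3)) = (20*16)/(sqrt(22)) = 320*(sqrt(22)/22) = 160*sqrt(22)/11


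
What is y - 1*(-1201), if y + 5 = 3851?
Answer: 5047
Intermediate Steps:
y = 3846 (y = -5 + 3851 = 3846)
y - 1*(-1201) = 3846 - 1*(-1201) = 3846 + 1201 = 5047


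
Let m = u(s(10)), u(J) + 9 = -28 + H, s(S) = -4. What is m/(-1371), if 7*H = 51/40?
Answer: 10309/383880 ≈ 0.026855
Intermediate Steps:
H = 51/280 (H = (51/40)/7 = (51*(1/40))/7 = (1/7)*(51/40) = 51/280 ≈ 0.18214)
u(J) = -10309/280 (u(J) = -9 + (-28 + 51/280) = -9 - 7789/280 = -10309/280)
m = -10309/280 ≈ -36.818
m/(-1371) = -10309/280/(-1371) = -10309/280*(-1/1371) = 10309/383880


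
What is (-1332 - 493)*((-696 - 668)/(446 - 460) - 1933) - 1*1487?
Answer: 23439016/7 ≈ 3.3484e+6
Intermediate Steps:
(-1332 - 493)*((-696 - 668)/(446 - 460) - 1933) - 1*1487 = -1825*(-1364/(-14) - 1933) - 1487 = -1825*(-1364*(-1/14) - 1933) - 1487 = -1825*(682/7 - 1933) - 1487 = -1825*(-12849/7) - 1487 = 23449425/7 - 1487 = 23439016/7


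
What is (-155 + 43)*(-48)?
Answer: 5376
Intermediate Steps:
(-155 + 43)*(-48) = -112*(-48) = 5376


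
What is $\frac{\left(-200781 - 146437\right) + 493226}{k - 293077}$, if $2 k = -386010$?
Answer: $- \frac{73004}{243041} \approx -0.30038$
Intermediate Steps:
$k = -193005$ ($k = \frac{1}{2} \left(-386010\right) = -193005$)
$\frac{\left(-200781 - 146437\right) + 493226}{k - 293077} = \frac{\left(-200781 - 146437\right) + 493226}{-193005 - 293077} = \frac{\left(-200781 - 146437\right) + 493226}{-486082} = \left(-347218 + 493226\right) \left(- \frac{1}{486082}\right) = 146008 \left(- \frac{1}{486082}\right) = - \frac{73004}{243041}$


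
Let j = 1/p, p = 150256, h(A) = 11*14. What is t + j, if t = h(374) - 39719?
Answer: -5944878639/150256 ≈ -39565.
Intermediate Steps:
h(A) = 154
t = -39565 (t = 154 - 39719 = -39565)
j = 1/150256 ≈ 6.6553e-6
t + j = -39565 + 1/150256 = -5944878639/150256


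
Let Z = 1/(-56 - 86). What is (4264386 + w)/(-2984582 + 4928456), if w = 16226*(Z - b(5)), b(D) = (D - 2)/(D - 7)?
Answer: 152245681/69007527 ≈ 2.2062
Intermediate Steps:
b(D) = (-2 + D)/(-7 + D)
Z = -1/142 (Z = 1/(-142) = -1/142 ≈ -0.0070423)
w = 1719956/71 (w = 16226*(-1/142 - (-2 + 5)/(-7 + 5)) = 16226*(-1/142 - 3/(-2)) = 16226*(-1/142 - (-1)*3/2) = 16226*(-1/142 - 1*(-3/2)) = 16226*(-1/142 + 3/2) = 16226*(106/71) = 1719956/71 ≈ 24225.)
(4264386 + w)/(-2984582 + 4928456) = (4264386 + 1719956/71)/(-2984582 + 4928456) = (304491362/71)/1943874 = (304491362/71)*(1/1943874) = 152245681/69007527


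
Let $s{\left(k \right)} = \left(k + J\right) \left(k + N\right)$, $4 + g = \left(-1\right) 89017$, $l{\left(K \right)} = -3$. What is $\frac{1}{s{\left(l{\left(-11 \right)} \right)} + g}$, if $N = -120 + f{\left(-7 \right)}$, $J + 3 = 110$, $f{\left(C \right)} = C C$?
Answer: $- \frac{1}{96717} \approx -1.0339 \cdot 10^{-5}$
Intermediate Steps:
$f{\left(C \right)} = C^{2}$
$J = 107$ ($J = -3 + 110 = 107$)
$g = -89021$ ($g = -4 - 89017 = -89021$)
$N = -71$ ($N = -120 + \left(-7\right)^{2} = -120 + 49 = -71$)
$s{\left(k \right)} = \left(-71 + k\right) \left(107 + k\right)$ ($s{\left(k \right)} = \left(k + 107\right) \left(k - 71\right) = \left(107 + k\right) \left(-71 + k\right) = \left(-71 + k\right) \left(107 + k\right)$)
$\frac{1}{s{\left(l{\left(-11 \right)} \right)} + g} = \frac{1}{\left(-7597 + \left(-3\right)^{2} + 36 \left(-3\right)\right) - 89021} = \frac{1}{\left(-7597 + 9 - 108\right) - 89021} = \frac{1}{-7696 - 89021} = \frac{1}{-96717} = - \frac{1}{96717}$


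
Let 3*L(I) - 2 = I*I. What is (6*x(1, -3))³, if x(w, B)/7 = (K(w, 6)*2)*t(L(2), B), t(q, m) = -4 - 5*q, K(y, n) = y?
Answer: -1626379776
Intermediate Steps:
L(I) = ⅔ + I²/3 (L(I) = ⅔ + (I*I)/3 = ⅔ + I²/3)
x(w, B) = -196*w (x(w, B) = 7*((w*2)*(-4 - 5*(⅔ + (⅓)*2²))) = 7*((2*w)*(-4 - 5*(⅔ + (⅓)*4))) = 7*((2*w)*(-4 - 5*(⅔ + 4/3))) = 7*((2*w)*(-4 - 5*2)) = 7*((2*w)*(-4 - 10)) = 7*((2*w)*(-14)) = 7*(-28*w) = -196*w)
(6*x(1, -3))³ = (6*(-196*1))³ = (6*(-196))³ = (-1176)³ = -1626379776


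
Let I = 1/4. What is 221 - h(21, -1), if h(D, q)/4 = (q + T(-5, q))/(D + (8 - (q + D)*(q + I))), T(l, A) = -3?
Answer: 2435/11 ≈ 221.36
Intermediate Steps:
I = ¼ ≈ 0.25000
h(D, q) = 4*(-3 + q)/(8 + D - (¼ + q)*(D + q)) (h(D, q) = 4*((q - 3)/(D + (8 - (q + D)*(q + ¼)))) = 4*((-3 + q)/(D + (8 - (D + q)*(¼ + q)))) = 4*((-3 + q)/(D + (8 - (¼ + q)*(D + q)))) = 4*((-3 + q)/(8 + D - (¼ + q)*(D + q))) = 4*(-3 + q)/(8 + D - (¼ + q)*(D + q)))
221 - h(21, -1) = 221 - 16*(3 - 1*(-1))/(-32 - 1 - 3*21 + 4*(-1)² + 4*21*(-1)) = 221 - 16*(3 + 1)/(-32 - 1 - 63 + 4*1 - 84) = 221 - 16*4/(-32 - 1 - 63 + 4 - 84) = 221 - 16*4/(-176) = 221 - 16*(-1)*4/176 = 221 - 1*(-4/11) = 221 + 4/11 = 2435/11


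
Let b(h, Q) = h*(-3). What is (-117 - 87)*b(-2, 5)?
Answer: -1224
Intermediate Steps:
b(h, Q) = -3*h
(-117 - 87)*b(-2, 5) = (-117 - 87)*(-3*(-2)) = -204*6 = -1224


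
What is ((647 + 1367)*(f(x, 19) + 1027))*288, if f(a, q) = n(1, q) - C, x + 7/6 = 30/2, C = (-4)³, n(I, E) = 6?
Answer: 636295104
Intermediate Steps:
C = -64
x = 83/6 (x = -7/6 + 30/2 = -7/6 + 30*(½) = -7/6 + 15 = 83/6 ≈ 13.833)
f(a, q) = 70 (f(a, q) = 6 - 1*(-64) = 6 + 64 = 70)
((647 + 1367)*(f(x, 19) + 1027))*288 = ((647 + 1367)*(70 + 1027))*288 = (2014*1097)*288 = 2209358*288 = 636295104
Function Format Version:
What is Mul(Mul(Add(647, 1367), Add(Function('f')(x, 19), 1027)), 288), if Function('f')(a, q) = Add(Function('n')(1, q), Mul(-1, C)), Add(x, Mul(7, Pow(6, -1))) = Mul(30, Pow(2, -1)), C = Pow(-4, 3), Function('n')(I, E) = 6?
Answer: 636295104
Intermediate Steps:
C = -64
x = Rational(83, 6) (x = Add(Rational(-7, 6), Mul(30, Pow(2, -1))) = Add(Rational(-7, 6), Mul(30, Rational(1, 2))) = Add(Rational(-7, 6), 15) = Rational(83, 6) ≈ 13.833)
Function('f')(a, q) = 70 (Function('f')(a, q) = Add(6, Mul(-1, -64)) = Add(6, 64) = 70)
Mul(Mul(Add(647, 1367), Add(Function('f')(x, 19), 1027)), 288) = Mul(Mul(Add(647, 1367), Add(70, 1027)), 288) = Mul(Mul(2014, 1097), 288) = Mul(2209358, 288) = 636295104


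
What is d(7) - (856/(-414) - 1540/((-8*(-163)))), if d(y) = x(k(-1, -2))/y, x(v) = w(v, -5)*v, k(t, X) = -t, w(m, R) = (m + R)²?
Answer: 2614273/472374 ≈ 5.5343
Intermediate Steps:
w(m, R) = (R + m)²
x(v) = v*(-5 + v)² (x(v) = (-5 + v)²*v = v*(-5 + v)²)
d(y) = 16/y (d(y) = ((-1*(-1))*(-5 - 1*(-1))²)/y = (1*(-5 + 1)²)/y = (1*(-4)²)/y = (1*16)/y = 16/y)
d(7) - (856/(-414) - 1540/((-8*(-163)))) = 16/7 - (856/(-414) - 1540/((-8*(-163)))) = 16*(⅐) - (856*(-1/414) - 1540/1304) = 16/7 - (-428/207 - 1540*1/1304) = 16/7 - (-428/207 - 385/326) = 16/7 - 1*(-219223/67482) = 16/7 + 219223/67482 = 2614273/472374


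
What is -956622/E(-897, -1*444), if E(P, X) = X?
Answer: 159437/74 ≈ 2154.6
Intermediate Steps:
-956622/E(-897, -1*444) = -956622/((-1*444)) = -956622/(-444) = -956622*(-1/444) = 159437/74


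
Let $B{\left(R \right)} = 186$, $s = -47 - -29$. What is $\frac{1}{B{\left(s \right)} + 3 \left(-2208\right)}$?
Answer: $- \frac{1}{6438} \approx -0.00015533$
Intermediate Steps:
$s = -18$ ($s = -47 + 29 = -18$)
$\frac{1}{B{\left(s \right)} + 3 \left(-2208\right)} = \frac{1}{186 + 3 \left(-2208\right)} = \frac{1}{186 - 6624} = \frac{1}{-6438} = - \frac{1}{6438}$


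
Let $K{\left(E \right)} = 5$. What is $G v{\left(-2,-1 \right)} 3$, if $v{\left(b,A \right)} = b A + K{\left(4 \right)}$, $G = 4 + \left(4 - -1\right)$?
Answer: $189$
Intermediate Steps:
$G = 9$ ($G = 4 + \left(4 + 1\right) = 4 + 5 = 9$)
$v{\left(b,A \right)} = 5 + A b$ ($v{\left(b,A \right)} = b A + 5 = A b + 5 = 5 + A b$)
$G v{\left(-2,-1 \right)} 3 = 9 \left(5 - -2\right) 3 = 9 \left(5 + 2\right) 3 = 9 \cdot 7 \cdot 3 = 63 \cdot 3 = 189$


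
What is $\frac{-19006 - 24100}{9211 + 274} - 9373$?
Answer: $- \frac{12706573}{1355} \approx -9377.5$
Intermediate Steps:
$\frac{-19006 - 24100}{9211 + 274} - 9373 = - \frac{43106}{9485} - 9373 = \left(-43106\right) \frac{1}{9485} - 9373 = - \frac{6158}{1355} - 9373 = - \frac{12706573}{1355}$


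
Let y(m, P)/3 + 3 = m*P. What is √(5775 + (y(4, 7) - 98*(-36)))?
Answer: 3*√1042 ≈ 96.840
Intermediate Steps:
y(m, P) = -9 + 3*P*m (y(m, P) = -9 + 3*(m*P) = -9 + 3*(P*m) = -9 + 3*P*m)
√(5775 + (y(4, 7) - 98*(-36))) = √(5775 + ((-9 + 3*7*4) - 98*(-36))) = √(5775 + ((-9 + 84) + 3528)) = √(5775 + (75 + 3528)) = √(5775 + 3603) = √9378 = 3*√1042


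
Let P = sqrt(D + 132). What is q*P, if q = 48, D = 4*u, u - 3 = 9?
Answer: 288*sqrt(5) ≈ 643.99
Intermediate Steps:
u = 12 (u = 3 + 9 = 12)
D = 48 (D = 4*12 = 48)
P = 6*sqrt(5) (P = sqrt(48 + 132) = sqrt(180) = 6*sqrt(5) ≈ 13.416)
q*P = 48*(6*sqrt(5)) = 288*sqrt(5)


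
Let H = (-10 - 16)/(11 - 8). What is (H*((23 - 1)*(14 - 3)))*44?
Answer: -276848/3 ≈ -92283.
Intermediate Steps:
H = -26/3 ≈ -8.6667
(H*((23 - 1)*(14 - 3)))*44 = -26*(23 - 1)*(14 - 3)/3*44 = -572*11/3*44 = -26/3*242*44 = -6292/3*44 = -276848/3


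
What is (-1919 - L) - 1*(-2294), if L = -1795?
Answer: 2170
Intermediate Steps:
(-1919 - L) - 1*(-2294) = (-1919 - 1*(-1795)) - 1*(-2294) = (-1919 + 1795) + 2294 = -124 + 2294 = 2170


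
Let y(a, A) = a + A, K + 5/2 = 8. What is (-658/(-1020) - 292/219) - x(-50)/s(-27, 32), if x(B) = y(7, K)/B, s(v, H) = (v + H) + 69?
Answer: -17231/25160 ≈ -0.68486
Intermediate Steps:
K = 11/2 (K = -5/2 + 8 = 11/2 ≈ 5.5000)
s(v, H) = 69 + H + v (s(v, H) = (H + v) + 69 = 69 + H + v)
y(a, A) = A + a
x(B) = 25/(2*B) (x(B) = (11/2 + 7)/B = 25/(2*B))
(-658/(-1020) - 292/219) - x(-50)/s(-27, 32) = (-658/(-1020) - 292/219) - (25/2)/(-50)/(69 + 32 - 27) = (-658*(-1/1020) - 292*1/219) - (25/2)*(-1/50)/74 = (329/510 - 4/3) - (-1)/(4*74) = -117/170 - 1*(-1/296) = -117/170 + 1/296 = -17231/25160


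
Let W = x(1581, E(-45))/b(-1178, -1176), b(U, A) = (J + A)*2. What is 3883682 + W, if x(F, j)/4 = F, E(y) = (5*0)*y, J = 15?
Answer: 1502983880/387 ≈ 3.8837e+6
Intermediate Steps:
E(y) = 0 (E(y) = 0*y = 0)
x(F, j) = 4*F
b(U, A) = 30 + 2*A (b(U, A) = (15 + A)*2 = 30 + 2*A)
W = -1054/387 (W = (4*1581)/(30 + 2*(-1176)) = 6324/(30 - 2352) = 6324/(-2322) = 6324*(-1/2322) = -1054/387 ≈ -2.7235)
3883682 + W = 3883682 - 1054/387 = 1502983880/387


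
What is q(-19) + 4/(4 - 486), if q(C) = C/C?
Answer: 239/241 ≈ 0.99170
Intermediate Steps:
q(C) = 1
q(-19) + 4/(4 - 486) = 1 + 4/(4 - 486) = 1 + 4/(-482) = 1 + 4*(-1/482) = 1 - 2/241 = 239/241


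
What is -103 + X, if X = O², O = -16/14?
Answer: -4983/49 ≈ -101.69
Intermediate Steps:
O = -8/7 (O = -16*1/14 = -8/7 ≈ -1.1429)
X = 64/49 (X = (-8/7)² = 64/49 ≈ 1.3061)
-103 + X = -103 + 64/49 = -4983/49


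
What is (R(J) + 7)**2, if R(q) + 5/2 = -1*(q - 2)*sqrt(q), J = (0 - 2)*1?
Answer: -47/4 + 36*I*sqrt(2) ≈ -11.75 + 50.912*I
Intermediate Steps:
J = -2 (J = -2*1 = -2)
R(q) = -5/2 - sqrt(q)*(-2 + q) (R(q) = -5/2 - 1*(q - 2)*sqrt(q) = -5/2 - 1*(-2 + q)*sqrt(q) = -5/2 - (-2 + q)*sqrt(q) = -5/2 - sqrt(q)*(-2 + q))
(R(J) + 7)**2 = ((-5/2 - (-2)**(3/2) + 2*sqrt(-2)) + 7)**2 = ((-5/2 - (-2)*I*sqrt(2) + 2*(I*sqrt(2))) + 7)**2 = ((-5/2 + 2*I*sqrt(2) + 2*I*sqrt(2)) + 7)**2 = ((-5/2 + 4*I*sqrt(2)) + 7)**2 = (9/2 + 4*I*sqrt(2))**2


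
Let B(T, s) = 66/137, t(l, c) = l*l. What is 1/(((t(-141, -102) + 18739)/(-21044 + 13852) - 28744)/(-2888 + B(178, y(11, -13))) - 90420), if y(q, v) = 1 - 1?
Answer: -54713140/4946617371317 ≈ -1.1061e-5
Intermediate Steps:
t(l, c) = l²
y(q, v) = 0
B(T, s) = 66/137 (B(T, s) = 66*(1/137) = 66/137)
1/(((t(-141, -102) + 18739)/(-21044 + 13852) - 28744)/(-2888 + B(178, y(11, -13))) - 90420) = 1/((((-141)² + 18739)/(-21044 + 13852) - 28744)/(-2888 + 66/137) - 90420) = 1/(((19881 + 18739)/(-7192) - 28744)/(-395590/137) - 90420) = 1/((38620*(-1/7192) - 28744)*(-137/395590) - 90420) = 1/((-9655/1798 - 28744)*(-137/395590) - 90420) = 1/(-51691367/1798*(-137/395590) - 90420) = 1/(544747483/54713140 - 90420) = 1/(-4946617371317/54713140) = -54713140/4946617371317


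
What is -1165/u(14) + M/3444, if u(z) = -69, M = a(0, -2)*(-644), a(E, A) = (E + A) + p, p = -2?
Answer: 16627/943 ≈ 17.632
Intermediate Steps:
a(E, A) = -2 + A + E (a(E, A) = (E + A) - 2 = (A + E) - 2 = -2 + A + E)
M = 2576 (M = (-2 - 2 + 0)*(-644) = -4*(-644) = 2576)
-1165/u(14) + M/3444 = -1165/(-69) + 2576/3444 = -1165*(-1/69) + 2576*(1/3444) = 1165/69 + 92/123 = 16627/943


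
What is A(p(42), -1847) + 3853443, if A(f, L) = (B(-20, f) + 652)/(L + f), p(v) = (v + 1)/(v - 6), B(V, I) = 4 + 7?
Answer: 256057410039/66449 ≈ 3.8534e+6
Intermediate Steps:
B(V, I) = 11
p(v) = (1 + v)/(-6 + v)
A(f, L) = 663/(L + f) (A(f, L) = (11 + 652)/(L + f) = 663/(L + f))
A(p(42), -1847) + 3853443 = 663/(-1847 + (1 + 42)/(-6 + 42)) + 3853443 = 663/(-1847 + 43/36) + 3853443 = 663/(-66449/36) + 3853443 = 663*(-36/66449) + 3853443 = -23868/66449 + 3853443 = 256057410039/66449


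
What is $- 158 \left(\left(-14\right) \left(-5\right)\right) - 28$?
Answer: $-11088$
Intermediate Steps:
$- 158 \left(\left(-14\right) \left(-5\right)\right) - 28 = \left(-158\right) 70 - 28 = -11060 - 28 = -11088$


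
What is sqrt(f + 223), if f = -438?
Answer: I*sqrt(215) ≈ 14.663*I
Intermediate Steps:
sqrt(f + 223) = sqrt(-438 + 223) = sqrt(-215) = I*sqrt(215)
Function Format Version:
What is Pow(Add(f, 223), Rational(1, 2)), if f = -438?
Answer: Mul(I, Pow(215, Rational(1, 2))) ≈ Mul(14.663, I)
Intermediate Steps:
Pow(Add(f, 223), Rational(1, 2)) = Pow(Add(-438, 223), Rational(1, 2)) = Pow(-215, Rational(1, 2)) = Mul(I, Pow(215, Rational(1, 2)))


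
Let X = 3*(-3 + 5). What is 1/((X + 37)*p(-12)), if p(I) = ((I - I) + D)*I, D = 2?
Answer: -1/1032 ≈ -0.00096899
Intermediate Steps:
p(I) = 2*I (p(I) = ((I - I) + 2)*I = (0 + 2)*I = 2*I)
X = 6 (X = 3*2 = 6)
1/((X + 37)*p(-12)) = 1/((6 + 37)*(2*(-12))) = 1/(43*(-24)) = 1/(-1032) = -1/1032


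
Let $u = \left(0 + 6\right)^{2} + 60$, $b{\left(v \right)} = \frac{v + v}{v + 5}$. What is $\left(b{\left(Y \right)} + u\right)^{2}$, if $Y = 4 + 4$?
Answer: $\frac{1597696}{169} \approx 9453.8$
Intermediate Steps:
$Y = 8$
$b{\left(v \right)} = \frac{2 v}{5 + v}$
$u = 96$ ($u = 6^{2} + 60 = 36 + 60 = 96$)
$\left(b{\left(Y \right)} + u\right)^{2} = \left(2 \cdot 8 \frac{1}{5 + 8} + 96\right)^{2} = \left(2 \cdot 8 \cdot \frac{1}{13} + 96\right)^{2} = \left(\frac{16}{13} + 96\right)^{2} = \left(\frac{1264}{13}\right)^{2} = \frac{1597696}{169}$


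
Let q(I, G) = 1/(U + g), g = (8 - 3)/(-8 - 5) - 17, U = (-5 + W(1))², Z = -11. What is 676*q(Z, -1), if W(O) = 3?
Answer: -4394/87 ≈ -50.506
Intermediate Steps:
U = 4 (U = (-5 + 3)² = (-2)² = 4)
g = -226/13 (g = 5/(-13) - 17 = 5*(-1/13) - 17 = -5/13 - 17 = -226/13 ≈ -17.385)
q(I, G) = -13/174 (q(I, G) = 1/(4 - 226/13) = 1/(-174/13) = -13/174)
676*q(Z, -1) = 676*(-13/174) = -4394/87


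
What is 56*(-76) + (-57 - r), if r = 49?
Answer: -4362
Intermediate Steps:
56*(-76) + (-57 - r) = 56*(-76) + (-57 - 1*49) = -4256 + (-57 - 49) = -4256 - 106 = -4362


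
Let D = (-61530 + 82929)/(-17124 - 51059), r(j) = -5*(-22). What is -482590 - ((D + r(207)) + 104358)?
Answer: -40027354215/68183 ≈ -5.8706e+5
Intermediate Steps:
r(j) = 110
D = -21399/68183 (D = 21399/(-68183) = 21399*(-1/68183) = -21399/68183 ≈ -0.31385)
-482590 - ((D + r(207)) + 104358) = -482590 - ((-21399/68183 + 110) + 104358) = -482590 - (7478731/68183 + 104358) = -482590 - 1*7122920245/68183 = -482590 - 7122920245/68183 = -40027354215/68183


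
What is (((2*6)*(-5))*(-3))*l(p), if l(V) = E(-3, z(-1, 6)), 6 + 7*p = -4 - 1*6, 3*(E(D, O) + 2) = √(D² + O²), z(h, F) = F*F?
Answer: -360 + 180*√145 ≈ 1807.5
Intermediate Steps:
z(h, F) = F²
E(D, O) = -2 + √(D² + O²)/3
p = -16/7 (p = -6/7 + (-4 - 1*6)/7 = -6/7 + (-4 - 6)/7 = -6/7 + (⅐)*(-10) = -6/7 - 10/7 = -16/7 ≈ -2.2857)
l(V) = -2 + √145 (l(V) = -2 + √((-3)² + (6²)²)/3 = -2 + √(9 + 36²)/3 = -2 + √(9 + 1296)/3 = -2 + √1305/3 = -2 + (3*√145)/3 = -2 + √145)
(((2*6)*(-5))*(-3))*l(p) = (((2*6)*(-5))*(-3))*(-2 + √145) = ((12*(-5))*(-3))*(-2 + √145) = (-60*(-3))*(-2 + √145) = 180*(-2 + √145) = -360 + 180*√145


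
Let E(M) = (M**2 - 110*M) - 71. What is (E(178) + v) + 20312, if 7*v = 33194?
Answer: 37087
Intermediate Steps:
v = 4742 (v = (1/7)*33194 = 4742)
E(M) = -71 + M**2 - 110*M
(E(178) + v) + 20312 = ((-71 + 178**2 - 110*178) + 4742) + 20312 = ((-71 + 31684 - 19580) + 4742) + 20312 = (12033 + 4742) + 20312 = 16775 + 20312 = 37087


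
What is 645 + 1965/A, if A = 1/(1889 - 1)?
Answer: 3710565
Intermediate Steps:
A = 1/1888 ≈ 0.00052966
645 + 1965/A = 645 + 1965/(1/1888) = 645 + 1965*1888 = 645 + 3709920 = 3710565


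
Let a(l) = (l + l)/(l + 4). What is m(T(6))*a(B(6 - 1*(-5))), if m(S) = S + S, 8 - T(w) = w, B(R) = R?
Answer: 88/15 ≈ 5.8667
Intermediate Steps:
T(w) = 8 - w
m(S) = 2*S
a(l) = 2*l/(4 + l) (a(l) = (2*l)/(4 + l) = 2*l/(4 + l))
m(T(6))*a(B(6 - 1*(-5))) = (2*(8 - 1*6))*(2*(6 - 1*(-5))/(4 + (6 - 1*(-5)))) = (2*(8 - 6))*(2*(6 + 5)/(4 + (6 + 5))) = (2*2)*(2*11/(4 + 11)) = 4*(2*11/15) = 4*(2*11*(1/15)) = 4*(22/15) = 88/15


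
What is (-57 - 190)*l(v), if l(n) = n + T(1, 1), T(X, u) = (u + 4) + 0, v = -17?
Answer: 2964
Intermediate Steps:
T(X, u) = 4 + u (T(X, u) = (4 + u) + 0 = 4 + u)
l(n) = 5 + n (l(n) = n + (4 + 1) = n + 5 = 5 + n)
(-57 - 190)*l(v) = (-57 - 190)*(5 - 17) = -247*(-12) = 2964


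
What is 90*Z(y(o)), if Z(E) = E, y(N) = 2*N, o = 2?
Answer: 360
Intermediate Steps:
90*Z(y(o)) = 90*(2*2) = 90*4 = 360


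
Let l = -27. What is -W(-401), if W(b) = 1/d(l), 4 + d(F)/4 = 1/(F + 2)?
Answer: 25/404 ≈ 0.061881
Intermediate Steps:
d(F) = -16 + 4/(2 + F) (d(F) = -16 + 4/(F + 2) = -16 + 4/(2 + F))
W(b) = -25/404 (W(b) = 1/(4*(-7 - 4*(-27))/(2 - 27)) = 1/(4*(-7 + 108)/(-25)) = 1/(4*(-1/25)*101) = 1/(-404/25) = -25/404)
-W(-401) = -1*(-25/404) = 25/404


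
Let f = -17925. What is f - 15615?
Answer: -33540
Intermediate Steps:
f - 15615 = -17925 - 15615 = -33540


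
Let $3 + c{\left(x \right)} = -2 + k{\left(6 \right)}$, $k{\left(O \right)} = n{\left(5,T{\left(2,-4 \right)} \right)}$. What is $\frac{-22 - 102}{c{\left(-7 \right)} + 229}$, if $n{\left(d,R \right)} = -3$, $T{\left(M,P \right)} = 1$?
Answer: $- \frac{124}{221} \approx -0.56109$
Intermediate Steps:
$k{\left(O \right)} = -3$
$c{\left(x \right)} = -8$ ($c{\left(x \right)} = -3 - 5 = -8$)
$\frac{-22 - 102}{c{\left(-7 \right)} + 229} = \frac{-22 - 102}{-8 + 229} = - \frac{124}{221}$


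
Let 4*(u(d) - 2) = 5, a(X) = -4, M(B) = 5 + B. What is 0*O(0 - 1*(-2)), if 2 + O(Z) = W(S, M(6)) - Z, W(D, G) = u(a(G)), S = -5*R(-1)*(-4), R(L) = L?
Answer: 0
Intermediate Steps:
S = -20 (S = -5*(-1)*(-4) = 5*(-4) = -20)
u(d) = 13/4 (u(d) = 2 + (¼)*5 = 2 + 5/4 = 13/4)
W(D, G) = 13/4
O(Z) = 5/4 - Z (O(Z) = -2 + (13/4 - Z) = 5/4 - Z)
0*O(0 - 1*(-2)) = 0*(5/4 - (0 - 1*(-2))) = 0*(5/4 - (0 + 2)) = 0*(5/4 - 1*2) = 0*(5/4 - 2) = 0*(-¾) = 0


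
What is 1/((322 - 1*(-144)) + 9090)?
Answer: 1/9556 ≈ 0.00010465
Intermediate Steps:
1/((322 - 1*(-144)) + 9090) = 1/((322 + 144) + 9090) = 1/(466 + 9090) = 1/9556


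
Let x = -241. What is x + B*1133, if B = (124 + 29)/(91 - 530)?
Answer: -279148/439 ≈ -635.87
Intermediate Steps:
B = -153/439 (B = 153/(-439) = 153*(-1/439) = -153/439 ≈ -0.34852)
x + B*1133 = -241 - 153/439*1133 = -241 - 173349/439 = -279148/439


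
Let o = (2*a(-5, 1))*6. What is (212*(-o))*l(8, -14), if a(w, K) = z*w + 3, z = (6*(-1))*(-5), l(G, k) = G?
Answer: 2991744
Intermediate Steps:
z = 30 (z = -6*(-5) = 30)
a(w, K) = 3 + 30*w (a(w, K) = 30*w + 3 = 3 + 30*w)
o = -1764 (o = (2*(3 + 30*(-5)))*6 = (2*(3 - 150))*6 = (2*(-147))*6 = -294*6 = -1764)
(212*(-o))*l(8, -14) = (212*(-1*(-1764)))*8 = (212*1764)*8 = 373968*8 = 2991744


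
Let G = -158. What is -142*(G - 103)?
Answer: 37062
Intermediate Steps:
-142*(G - 103) = -142*(-158 - 103) = -142*(-261) = 37062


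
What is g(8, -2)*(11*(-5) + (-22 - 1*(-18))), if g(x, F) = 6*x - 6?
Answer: -2478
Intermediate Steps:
g(x, F) = -6 + 6*x
g(8, -2)*(11*(-5) + (-22 - 1*(-18))) = (-6 + 6*8)*(11*(-5) + (-22 - 1*(-18))) = (-6 + 48)*(-55 + (-22 + 18)) = 42*(-55 - 4) = 42*(-59) = -2478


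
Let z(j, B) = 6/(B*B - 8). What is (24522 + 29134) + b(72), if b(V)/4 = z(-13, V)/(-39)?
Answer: 451300615/8411 ≈ 53656.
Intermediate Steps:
z(j, B) = 6/(-8 + B**2) (z(j, B) = 6/(B**2 - 8) = 6/(-8 + B**2))
b(V) = -8/(13*(-8 + V**2)) (b(V) = 4*((6/(-8 + V**2))/(-39)) = 4*((6/(-8 + V**2))*(-1/39)) = 4*(-2/(13*(-8 + V**2))) = -8/(13*(-8 + V**2)))
(24522 + 29134) + b(72) = (24522 + 29134) - 8/(-104 + 13*72**2) = 53656 - 8/(-104 + 13*5184) = 53656 - 8/(-104 + 67392) = 53656 - 8/67288 = 53656 - 8*1/67288 = 53656 - 1/8411 = 451300615/8411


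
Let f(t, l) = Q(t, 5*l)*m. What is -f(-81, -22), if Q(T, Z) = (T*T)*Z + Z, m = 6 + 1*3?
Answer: 6496380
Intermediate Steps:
m = 9 (m = 6 + 3 = 9)
Q(T, Z) = Z + Z*T² (Q(T, Z) = T²*Z + Z = Z*T² + Z = Z + Z*T²)
f(t, l) = 45*l*(1 + t²) (f(t, l) = ((5*l)*(1 + t²))*9 = (5*l*(1 + t²))*9 = 45*l*(1 + t²))
-f(-81, -22) = -45*(-22)*(1 + (-81)²) = -45*(-22)*(1 + 6561) = -45*(-22)*6562 = -1*(-6496380) = 6496380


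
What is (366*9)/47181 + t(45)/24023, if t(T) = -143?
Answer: 24128293/377809721 ≈ 0.063864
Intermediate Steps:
(366*9)/47181 + t(45)/24023 = (366*9)/47181 - 143/24023 = 3294*(1/47181) - 143*1/24023 = 1098/15727 - 143/24023 = 24128293/377809721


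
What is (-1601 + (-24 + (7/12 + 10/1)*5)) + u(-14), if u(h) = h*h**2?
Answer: -51793/12 ≈ -4316.1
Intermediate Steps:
u(h) = h**3
(-1601 + (-24 + (7/12 + 10/1)*5)) + u(-14) = (-1601 + (-24 + (7/12 + 10/1)*5)) + (-14)**3 = (-1601 + (-24 + (7*(1/12) + 10*1)*5)) - 2744 = (-1601 + (-24 + (7/12 + 10)*5)) - 2744 = (-1601 + (-24 + (127/12)*5)) - 2744 = (-1601 + (-24 + 635/12)) - 2744 = (-1601 + 347/12) - 2744 = -18865/12 - 2744 = -51793/12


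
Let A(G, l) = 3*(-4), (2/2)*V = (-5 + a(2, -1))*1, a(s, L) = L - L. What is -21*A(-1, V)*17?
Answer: 4284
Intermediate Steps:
a(s, L) = 0
V = -5 (V = (-5 + 0)*1 = -5*1 = -5)
A(G, l) = -12
-21*A(-1, V)*17 = -21*(-12)*17 = 252*17 = 4284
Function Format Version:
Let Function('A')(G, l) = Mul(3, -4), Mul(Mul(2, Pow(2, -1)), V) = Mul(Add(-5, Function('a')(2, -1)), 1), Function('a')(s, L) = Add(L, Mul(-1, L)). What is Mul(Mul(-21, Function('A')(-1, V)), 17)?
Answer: 4284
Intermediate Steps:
Function('a')(s, L) = 0
V = -5 (V = Mul(Add(-5, 0), 1) = Mul(-5, 1) = -5)
Function('A')(G, l) = -12
Mul(Mul(-21, Function('A')(-1, V)), 17) = Mul(Mul(-21, -12), 17) = Mul(252, 17) = 4284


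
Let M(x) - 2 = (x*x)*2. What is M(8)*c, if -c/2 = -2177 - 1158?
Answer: 867100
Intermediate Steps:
c = 6670 (c = -2*(-2177 - 1158) = -2*(-3335) = 6670)
M(x) = 2 + 2*x**2 (M(x) = 2 + (x*x)*2 = 2 + x**2*2 = 2 + 2*x**2)
M(8)*c = (2 + 2*8**2)*6670 = (2 + 2*64)*6670 = (2 + 128)*6670 = 130*6670 = 867100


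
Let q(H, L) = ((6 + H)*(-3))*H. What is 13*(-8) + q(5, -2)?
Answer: -269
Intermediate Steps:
q(H, L) = H*(-18 - 3*H) (q(H, L) = (-18 - 3*H)*H = H*(-18 - 3*H))
13*(-8) + q(5, -2) = 13*(-8) - 3*5*(6 + 5) = -104 - 3*5*11 = -104 - 165 = -269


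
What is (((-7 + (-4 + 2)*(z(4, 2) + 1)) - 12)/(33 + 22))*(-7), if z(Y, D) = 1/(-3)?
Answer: 427/165 ≈ 2.5879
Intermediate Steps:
z(Y, D) = -⅓
(((-7 + (-4 + 2)*(z(4, 2) + 1)) - 12)/(33 + 22))*(-7) = (((-7 + (-4 + 2)*(-⅓ + 1)) - 12)/(33 + 22))*(-7) = (((-7 - 2*⅔) - 12)/55)*(-7) = (((-7 - 4/3) - 12)*(1/55))*(-7) = ((-25/3 - 12)*(1/55))*(-7) = -61/3*1/55*(-7) = -61/165*(-7) = 427/165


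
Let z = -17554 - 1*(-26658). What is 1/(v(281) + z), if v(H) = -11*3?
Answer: 1/9071 ≈ 0.00011024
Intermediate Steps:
v(H) = -33
z = 9104 (z = -17554 + 26658 = 9104)
1/(v(281) + z) = 1/(-33 + 9104) = 1/9071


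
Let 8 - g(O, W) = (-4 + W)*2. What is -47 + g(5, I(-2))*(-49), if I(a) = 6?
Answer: -243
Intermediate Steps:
g(O, W) = 16 - 2*W (g(O, W) = 8 - (-4 + W)*2 = 8 - (-8 + 2*W) = 8 + (8 - 2*W) = 16 - 2*W)
-47 + g(5, I(-2))*(-49) = -47 + (16 - 2*6)*(-49) = -47 + (16 - 12)*(-49) = -47 + 4*(-49) = -47 - 196 = -243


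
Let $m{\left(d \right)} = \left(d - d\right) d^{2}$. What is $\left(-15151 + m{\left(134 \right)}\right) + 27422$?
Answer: $12271$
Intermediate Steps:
$m{\left(d \right)} = 0$ ($m{\left(d \right)} = 0 d^{2} = 0$)
$\left(-15151 + m{\left(134 \right)}\right) + 27422 = \left(-15151 + 0\right) + 27422 = -15151 + 27422 = 12271$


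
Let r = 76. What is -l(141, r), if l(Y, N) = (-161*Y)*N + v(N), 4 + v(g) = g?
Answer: 1725204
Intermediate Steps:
v(g) = -4 + g
l(Y, N) = -4 + N - 161*N*Y (l(Y, N) = (-161*Y)*N + (-4 + N) = -161*N*Y + (-4 + N) = -4 + N - 161*N*Y)
-l(141, r) = -(-4 + 76 - 161*76*141) = -(-4 + 76 - 1725276) = -1*(-1725204) = 1725204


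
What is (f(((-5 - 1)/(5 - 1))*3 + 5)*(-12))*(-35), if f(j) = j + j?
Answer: 420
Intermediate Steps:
f(j) = 2*j
(f(((-5 - 1)/(5 - 1))*3 + 5)*(-12))*(-35) = ((2*(((-5 - 1)/(5 - 1))*3 + 5))*(-12))*(-35) = ((2*(-6/4*3 + 5))*(-12))*(-35) = ((2*(-6*¼*3 + 5))*(-12))*(-35) = ((2*(-3/2*3 + 5))*(-12))*(-35) = ((2*(-9/2 + 5))*(-12))*(-35) = ((2*(½))*(-12))*(-35) = (1*(-12))*(-35) = -12*(-35) = 420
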